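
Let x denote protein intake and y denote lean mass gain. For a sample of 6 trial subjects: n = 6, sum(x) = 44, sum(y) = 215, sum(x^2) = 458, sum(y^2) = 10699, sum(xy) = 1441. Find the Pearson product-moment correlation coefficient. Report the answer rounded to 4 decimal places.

Numerator: nΣxy − (Σx)(Σy) = 6·1441 − (44)(215) = -814
Denominator: √[(nΣx²−(Σx)²)(nΣy²−(Σy)²)]
  nΣx²−(Σx)² = 6·458 − 1936 = 812;  nΣy²−(Σy)² = 6·10699 − 46225 = 17969
  √(812·17969) = √14590828 = 3819.7942
r = -814 / 3819.7942 = -0.2131

-0.2131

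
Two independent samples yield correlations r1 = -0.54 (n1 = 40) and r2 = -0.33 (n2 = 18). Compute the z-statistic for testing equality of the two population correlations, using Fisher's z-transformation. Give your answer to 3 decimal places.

Fisher z-transforms: z1 = atanh(-0.54) = -0.604156, z2 = atanh(-0.33) = -0.342828; difference d = -0.261328
Var(d) = 1/37 + 1/15 = 0.0270270 + 0.0666667 = 0.0936937
z = d/√Var(d) = -0.261328 / √0.0936937 = -0.261328 / 0.306094 = -0.854

-0.854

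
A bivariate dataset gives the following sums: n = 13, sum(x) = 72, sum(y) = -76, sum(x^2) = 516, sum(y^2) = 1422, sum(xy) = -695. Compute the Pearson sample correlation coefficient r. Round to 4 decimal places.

S_xy = nΣxy − ΣxΣy = 13·(-695) − 72·(-76) = -9035 − (-5472) = -3563
S_xx = nΣx² − (Σx)² = 13·516 − 72² = 6708 − 5184 = 1524
S_yy = nΣy² − (Σy)² = 13·1422 − (-76)² = 18486 − 5776 = 12710
r = S_xy / √(S_xx·S_yy) = -3563 / √(1524·12710) = -3563 / √19370040 = -3563 / 4401.1408 = -0.8096

-0.8096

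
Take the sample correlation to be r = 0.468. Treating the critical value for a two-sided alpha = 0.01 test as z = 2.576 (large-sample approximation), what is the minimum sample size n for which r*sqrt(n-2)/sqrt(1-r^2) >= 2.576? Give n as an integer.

26

Need r·√(n−2)/√(1−r²) ≥ 2.576
√(n−2) ≥ 2.576·√(1−0.219024) / 0.468 = 2.576·0.883728 / 0.468 = 4.8643
n−2 ≥ 23.6614  ⇒  n ≥ 25.6614
Smallest integer n = 26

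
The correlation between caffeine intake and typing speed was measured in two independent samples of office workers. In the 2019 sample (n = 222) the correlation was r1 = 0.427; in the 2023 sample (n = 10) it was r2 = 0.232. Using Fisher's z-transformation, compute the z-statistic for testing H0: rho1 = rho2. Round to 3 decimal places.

z1 = atanh(0.427) = 0.456222,  z2 = atanh(0.232) = 0.236302
SE = √(1/(n1−3) + 1/(n2−3)) = √(1/219 + 1/7) = √(0.0045662 + 0.1428571) = √0.1474233 = 0.383957
z = (z1 − z2)/SE = (0.456222 − 0.236302) / 0.383957 = 0.219920 / 0.383957 = 0.573

0.573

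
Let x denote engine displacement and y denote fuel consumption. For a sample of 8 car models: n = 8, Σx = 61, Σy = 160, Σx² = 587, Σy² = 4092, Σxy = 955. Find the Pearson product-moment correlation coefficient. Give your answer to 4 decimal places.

-0.8037

Numerator: nΣxy − (Σx)(Σy) = 8·955 − (61)(160) = -2120
Denominator: √[(nΣx²−(Σx)²)(nΣy²−(Σy)²)]
  nΣx²−(Σx)² = 8·587 − 3721 = 975;  nΣy²−(Σy)² = 8·4092 − 25600 = 7136
  √(975·7136) = √6957600 = 2637.7263
r = -2120 / 2637.7263 = -0.8037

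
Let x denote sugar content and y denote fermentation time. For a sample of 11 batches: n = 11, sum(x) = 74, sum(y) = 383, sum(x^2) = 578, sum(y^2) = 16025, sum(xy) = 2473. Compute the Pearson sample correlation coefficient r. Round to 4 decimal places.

-0.2230

S_xy = nΣxy − ΣxΣy = 11·2473 − 74·383 = 27203 − 28342 = -1139
S_xx = nΣx² − (Σx)² = 11·578 − 74² = 6358 − 5476 = 882
S_yy = nΣy² − (Σy)² = 11·16025 − 383² = 176275 − 146689 = 29586
r = S_xy / √(S_xx·S_yy) = -1139 / √(882·29586) = -1139 / √26094852 = -1139 / 5108.3120 = -0.2230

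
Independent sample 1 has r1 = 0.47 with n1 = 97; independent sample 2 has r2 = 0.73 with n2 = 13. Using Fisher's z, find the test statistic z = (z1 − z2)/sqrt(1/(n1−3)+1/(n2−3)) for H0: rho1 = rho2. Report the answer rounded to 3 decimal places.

-1.259

z1 = atanh(0.47) = 0.510070,  z2 = atanh(0.73) = 0.928727
SE = √(1/(n1−3) + 1/(n2−3)) = √(1/94 + 1/10) = √(0.0106383 + 0.1000000) = √0.1106383 = 0.332623
z = (z1 − z2)/SE = (0.510070 − 0.928727) / 0.332623 = -0.418657 / 0.332623 = -1.259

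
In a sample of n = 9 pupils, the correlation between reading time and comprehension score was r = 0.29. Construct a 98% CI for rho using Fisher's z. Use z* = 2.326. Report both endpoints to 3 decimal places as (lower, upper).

(-0.572, 0.848)

z_r = atanh(0.29) = 0.298566;  SE = 1/√(n−3) = 1/√6 = 0.408248
z-limits: 0.298566 ± 2.326·0.408248 = 0.298566 ± 0.949585 = [-0.651019, 1.248151]
ρ-limits: (tanh -0.651019, tanh 1.248151) = (-0.572, 0.848)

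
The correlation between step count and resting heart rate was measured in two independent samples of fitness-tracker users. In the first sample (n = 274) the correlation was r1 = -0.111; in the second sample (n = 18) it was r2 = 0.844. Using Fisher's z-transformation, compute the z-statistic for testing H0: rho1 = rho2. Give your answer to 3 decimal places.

-5.076

z1 = atanh(-0.111) = -0.111459,  z2 = atanh(0.844) = 1.234918
SE = √(1/(n1−3) + 1/(n2−3)) = √(1/271 + 1/15) = √(0.0036900 + 0.0666667) = √0.0703567 = 0.265248
z = (z1 − z2)/SE = (-0.111459 − 1.234918) / 0.265248 = -1.346377 / 0.265248 = -5.076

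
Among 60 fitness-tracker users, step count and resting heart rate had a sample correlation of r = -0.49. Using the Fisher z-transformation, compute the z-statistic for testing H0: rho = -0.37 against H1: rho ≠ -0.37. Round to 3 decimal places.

-1.115

z_r = atanh(-0.49) = -0.536060,  z_0 = atanh(-0.37) = -0.388423
SE = 1/√(n−3) = 1/√57 = 0.132453
z = (z_r − z_0)/SE = (-0.536060 − (-0.388423)) / 0.132453 = -0.147637 / 0.132453 = -1.115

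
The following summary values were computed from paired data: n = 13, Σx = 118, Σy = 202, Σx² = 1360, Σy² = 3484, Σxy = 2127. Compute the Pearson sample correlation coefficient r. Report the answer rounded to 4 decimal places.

S_xy = nΣxy − ΣxΣy = 13·2127 − 118·202 = 27651 − 23836 = 3815
S_xx = nΣx² − (Σx)² = 13·1360 − 118² = 17680 − 13924 = 3756
S_yy = nΣy² − (Σy)² = 13·3484 − 202² = 45292 − 40804 = 4488
r = S_xy / √(S_xx·S_yy) = 3815 / √(3756·4488) = 3815 / √16856928 = 3815 / 4105.7189 = 0.9292

0.9292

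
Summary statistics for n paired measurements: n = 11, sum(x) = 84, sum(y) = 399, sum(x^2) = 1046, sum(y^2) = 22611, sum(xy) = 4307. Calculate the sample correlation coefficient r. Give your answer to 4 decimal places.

0.6945

Numerator: nΣxy − (Σx)(Σy) = 11·4307 − (84)(399) = 13861
Denominator: √[(nΣx²−(Σx)²)(nΣy²−(Σy)²)]
  nΣx²−(Σx)² = 11·1046 − 7056 = 4450;  nΣy²−(Σy)² = 11·22611 − 159201 = 89520
  √(4450·89520) = √398364000 = 19959.0581
r = 13861 / 19959.0581 = 0.6945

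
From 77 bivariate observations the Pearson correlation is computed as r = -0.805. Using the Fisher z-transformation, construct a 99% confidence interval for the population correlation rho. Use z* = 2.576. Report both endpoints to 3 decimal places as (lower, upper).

z_r = atanh(-0.805) = -1.112658;  SE = 1/√(n−3) = 1/√74 = 0.116248
z-limits: -1.112658 ± 2.576·0.116248 = -1.112658 ± 0.299455 = [-1.412113, -0.813203]
ρ-limits: (tanh -1.412113, tanh -0.813203) = (-0.888, -0.671)

(-0.888, -0.671)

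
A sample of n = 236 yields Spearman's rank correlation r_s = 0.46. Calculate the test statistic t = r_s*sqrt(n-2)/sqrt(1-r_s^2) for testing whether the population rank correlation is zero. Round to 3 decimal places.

1 − r_s² = 1 − 0.2116 = 0.7884;  √(1−r_s²) = 0.887919
√(n−2) = √234 = 15.297059
t = r_s·√(n−2)/√(1−r_s²) = 0.46 · 15.297059 / 0.887919 = 7.925

7.925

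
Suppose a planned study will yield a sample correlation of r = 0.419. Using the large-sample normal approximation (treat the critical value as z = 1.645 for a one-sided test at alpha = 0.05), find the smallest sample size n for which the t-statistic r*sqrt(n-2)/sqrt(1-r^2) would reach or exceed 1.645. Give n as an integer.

15

Need r·√(n−2)/√(1−r²) ≥ 1.645
√(n−2) ≥ 1.645·√(1−0.175561) / 0.419 = 1.645·0.907986 / 0.419 = 3.5648
n−2 ≥ 12.7078  ⇒  n ≥ 14.7078
Smallest integer n = 15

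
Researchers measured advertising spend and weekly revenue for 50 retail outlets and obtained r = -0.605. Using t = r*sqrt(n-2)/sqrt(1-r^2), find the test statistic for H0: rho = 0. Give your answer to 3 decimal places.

t = r·√(n−2) / √(1−r²) with r = -0.605, n = 50
  = -0.605·√48 / √(1 − 0.366025)
  = -0.605·6.928203 / 0.796225
  = -4.191563 / 0.796225 = -5.264

-5.264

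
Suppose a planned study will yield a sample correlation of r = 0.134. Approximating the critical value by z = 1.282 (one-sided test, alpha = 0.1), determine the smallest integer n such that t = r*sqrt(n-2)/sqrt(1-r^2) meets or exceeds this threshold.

r√(n−2)/√(1−r²) ≥ 1.282  ⇔  n−2 ≥ (1.282)²·(1−r²)/r²
(1−r²)/r² = (1−0.017956)/0.017956 = 54.6917
n ≥ 2 + 1.643524·54.6917 = 2 + 89.8871 = 91.8871
⌈91.8871⌉ = 92

92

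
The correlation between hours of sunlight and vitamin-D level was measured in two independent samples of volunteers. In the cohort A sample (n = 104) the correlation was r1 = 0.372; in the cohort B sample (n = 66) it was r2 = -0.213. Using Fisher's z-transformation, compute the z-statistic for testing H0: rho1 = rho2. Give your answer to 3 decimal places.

3.781

z1 = atanh(0.372) = 0.390742,  z2 = atanh(-0.213) = -0.216312
SE = √(1/(n1−3) + 1/(n2−3)) = √(1/101 + 1/63) = √(0.0099010 + 0.0158730) = √0.0257740 = 0.160543
z = (z1 − z2)/SE = (0.390742 − (-0.216312)) / 0.160543 = 0.607054 / 0.160543 = 3.781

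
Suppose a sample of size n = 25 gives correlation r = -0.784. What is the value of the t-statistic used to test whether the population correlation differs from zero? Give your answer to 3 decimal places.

-6.057

1 − r² = 1 − 0.614656 = 0.385344;  √(1−r²) = 0.620761
√(n−2) = √23 = 4.795832
t = r·√(n−2)/√(1−r²) = -0.784 · 4.795832 / 0.620761 = -6.057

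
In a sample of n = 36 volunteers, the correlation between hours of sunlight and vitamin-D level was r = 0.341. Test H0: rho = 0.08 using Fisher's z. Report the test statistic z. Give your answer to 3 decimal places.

Fisher z: atanh(0.341) = 0.355224, atanh(0.08) = 0.080171
z = (z_r − z_0)·√(n−3) = (0.355224 − 0.080171)·√33 = 0.275053 · 5.744563 = 1.580

1.580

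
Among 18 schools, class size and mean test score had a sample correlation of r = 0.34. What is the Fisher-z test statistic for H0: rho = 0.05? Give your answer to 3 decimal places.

1.178

z_r = atanh(0.34) = 0.354093,  z_0 = atanh(0.05) = 0.050042
SE = 1/√(n−3) = 1/√15 = 0.258199
z = (z_r − z_0)/SE = (0.354093 − 0.050042) / 0.258199 = 0.304051 / 0.258199 = 1.178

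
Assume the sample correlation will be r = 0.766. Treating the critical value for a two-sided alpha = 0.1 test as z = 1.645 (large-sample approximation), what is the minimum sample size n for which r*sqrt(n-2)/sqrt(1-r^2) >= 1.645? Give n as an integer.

r√(n−2)/√(1−r²) ≥ 1.645  ⇔  n−2 ≥ (1.645)²·(1−r²)/r²
(1−r²)/r² = (1−0.586756)/0.586756 = 0.7043
n ≥ 2 + 2.706025·0.7043 = 2 + 1.9059 = 3.9059
⌈3.9059⌉ = 4

4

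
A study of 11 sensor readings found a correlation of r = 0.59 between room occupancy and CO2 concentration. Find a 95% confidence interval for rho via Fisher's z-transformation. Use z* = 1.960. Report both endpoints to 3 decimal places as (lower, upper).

(-0.015, 0.879)

Fisher z: z_r = atanh(r) = ½·ln((1+0.59)/(1−0.59)) = 0.677666
SE(z) = 1/√(n−3) = 1/√8 = 0.353553
95% ⇒ z* = 1.960; margin = 1.960·0.353553 = 0.692964
CI on z-scale: (-0.015298, 1.370630)
Back-transform: tanh(-0.015298) = -0.015297, tanh(1.370630) = 0.878836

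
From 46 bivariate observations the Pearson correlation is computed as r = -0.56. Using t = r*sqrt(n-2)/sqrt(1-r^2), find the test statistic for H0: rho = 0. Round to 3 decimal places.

t = r·√(n−2) / √(1−r²) with r = -0.56, n = 46
  = -0.56·√44 / √(1 − 0.3136)
  = -0.56·6.633250 / 0.828493
  = -3.714620 / 0.828493 = -4.484

-4.484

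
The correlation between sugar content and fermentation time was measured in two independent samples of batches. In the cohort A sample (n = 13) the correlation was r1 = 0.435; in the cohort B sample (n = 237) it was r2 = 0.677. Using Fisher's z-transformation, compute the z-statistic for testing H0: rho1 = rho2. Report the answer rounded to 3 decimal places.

z1 = atanh(0.435) = 0.466047,  z2 = atanh(0.677) = 0.823555
SE = √(1/(n1−3) + 1/(n2−3)) = √(1/10 + 1/234) = √(0.1000000 + 0.0042735) = √0.1042735 = 0.322914
z = (z1 − z2)/SE = (0.466047 − 0.823555) / 0.322914 = -0.357508 / 0.322914 = -1.107

-1.107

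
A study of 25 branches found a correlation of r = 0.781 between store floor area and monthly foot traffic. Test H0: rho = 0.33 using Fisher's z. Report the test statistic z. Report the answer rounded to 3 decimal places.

3.307

Fisher z: atanh(0.781) = 1.047929, atanh(0.33) = 0.342828
z = (z_r − z_0)·√(n−3) = (1.047929 − 0.342828)·√22 = 0.705101 · 4.690416 = 3.307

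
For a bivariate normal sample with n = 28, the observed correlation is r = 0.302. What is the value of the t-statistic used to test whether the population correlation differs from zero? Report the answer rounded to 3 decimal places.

1 − r² = 1 − 0.091204 = 0.908796;  √(1−r²) = 0.953308
√(n−2) = √26 = 5.099020
t = r·√(n−2)/√(1−r²) = 0.302 · 5.099020 / 0.953308 = 1.615

1.615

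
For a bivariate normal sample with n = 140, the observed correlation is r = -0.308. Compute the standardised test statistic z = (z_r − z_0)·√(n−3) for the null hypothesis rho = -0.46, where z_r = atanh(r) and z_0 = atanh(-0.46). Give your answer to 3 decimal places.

Fisher z: atanh(-0.308) = -0.318334, atanh(-0.46) = -0.497311
z = (z_r − z_0)·√(n−3) = (-0.318334 − (-0.497311))·√137 = 0.178977 · 11.704700 = 2.095

2.095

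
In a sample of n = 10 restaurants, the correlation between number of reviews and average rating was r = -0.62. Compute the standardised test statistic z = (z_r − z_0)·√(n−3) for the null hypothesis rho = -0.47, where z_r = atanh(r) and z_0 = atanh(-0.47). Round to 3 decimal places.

-0.569

Fisher z: atanh(-0.62) = -0.725005, atanh(-0.47) = -0.510070
z = (z_r − z_0)·√(n−3) = (-0.725005 − (-0.510070))·√7 = -0.214935 · 2.645751 = -0.569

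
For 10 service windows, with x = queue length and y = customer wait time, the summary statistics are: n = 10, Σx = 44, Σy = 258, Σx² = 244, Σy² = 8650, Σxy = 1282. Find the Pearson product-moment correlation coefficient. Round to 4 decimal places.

S_xy = nΣxy − ΣxΣy = 10·1282 − 44·258 = 12820 − 11352 = 1468
S_xx = nΣx² − (Σx)² = 10·244 − 44² = 2440 − 1936 = 504
S_yy = nΣy² − (Σy)² = 10·8650 − 258² = 86500 − 66564 = 19936
r = S_xy / √(S_xx·S_yy) = 1468 / √(504·19936) = 1468 / √10047744 = 1468 / 3169.8177 = 0.4631

0.4631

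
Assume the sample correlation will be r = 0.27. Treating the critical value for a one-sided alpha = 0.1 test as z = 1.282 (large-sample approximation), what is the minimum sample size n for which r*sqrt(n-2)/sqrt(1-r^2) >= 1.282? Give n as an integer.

r√(n−2)/√(1−r²) ≥ 1.282  ⇔  n−2 ≥ (1.282)²·(1−r²)/r²
(1−r²)/r² = (1−0.0729)/0.0729 = 12.7174
n ≥ 2 + 1.643524·12.7174 = 2 + 20.9014 = 22.9014
⌈22.9014⌉ = 23

23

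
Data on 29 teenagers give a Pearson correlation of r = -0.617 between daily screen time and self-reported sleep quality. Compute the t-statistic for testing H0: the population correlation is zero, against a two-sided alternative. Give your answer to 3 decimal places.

-4.074

1 − r² = 1 − 0.380689 = 0.619311;  √(1−r²) = 0.786963
√(n−2) = √27 = 5.196152
t = r·√(n−2)/√(1−r²) = -0.617 · 5.196152 / 0.786963 = -4.074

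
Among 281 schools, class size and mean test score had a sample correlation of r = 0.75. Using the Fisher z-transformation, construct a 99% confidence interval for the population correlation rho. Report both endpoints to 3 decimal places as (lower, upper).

z_r = atanh(0.75) = 0.972955;  SE = 1/√(n−3) = 1/√278 = 0.059976
z-limits: 0.972955 ± 2.576·0.059976 = 0.972955 ± 0.154498 = [0.818457, 1.127453]
ρ-limits: (tanh 0.818457, tanh 1.127453) = (0.674, 0.810)

(0.674, 0.810)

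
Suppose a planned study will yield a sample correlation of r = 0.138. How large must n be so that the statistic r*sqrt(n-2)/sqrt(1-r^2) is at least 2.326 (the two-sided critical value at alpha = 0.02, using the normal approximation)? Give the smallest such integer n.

281

Need r·√(n−2)/√(1−r²) ≥ 2.326
√(n−2) ≥ 2.326·√(1−0.019044) / 0.138 = 2.326·0.990432 / 0.138 = 16.6938
n−2 ≥ 278.6830  ⇒  n ≥ 280.6830
Smallest integer n = 281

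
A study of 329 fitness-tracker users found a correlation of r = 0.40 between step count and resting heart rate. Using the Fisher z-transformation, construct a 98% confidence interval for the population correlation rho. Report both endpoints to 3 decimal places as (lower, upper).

(0.287, 0.502)

z_r = atanh(0.40) = 0.423649;  SE = 1/√(n−3) = 1/√326 = 0.055385
z-limits: 0.423649 ± 2.326·0.055385 = 0.423649 ± 0.128826 = [0.294823, 0.552475]
ρ-limits: (tanh 0.294823, tanh 0.552475) = (0.287, 0.502)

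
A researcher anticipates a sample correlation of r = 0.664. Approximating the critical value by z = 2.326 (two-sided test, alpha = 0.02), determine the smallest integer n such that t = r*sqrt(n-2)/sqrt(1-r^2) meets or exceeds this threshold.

Need r·√(n−2)/√(1−r²) ≥ 2.326
√(n−2) ≥ 2.326·√(1−0.440896) / 0.664 = 2.326·0.747733 / 0.664 = 2.6193
n−2 ≥ 6.8607  ⇒  n ≥ 8.8607
Smallest integer n = 9

9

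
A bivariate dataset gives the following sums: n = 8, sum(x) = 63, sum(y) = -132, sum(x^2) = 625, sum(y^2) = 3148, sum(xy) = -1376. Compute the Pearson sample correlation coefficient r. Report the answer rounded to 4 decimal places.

S_xy = nΣxy − ΣxΣy = 8·(-1376) − 63·(-132) = -11008 − (-8316) = -2692
S_xx = nΣx² − (Σx)² = 8·625 − 63² = 5000 − 3969 = 1031
S_yy = nΣy² − (Σy)² = 8·3148 − (-132)² = 25184 − 17424 = 7760
r = S_xy / √(S_xx·S_yy) = -2692 / √(1031·7760) = -2692 / √8000560 = -2692 / 2828.5261 = -0.9517

-0.9517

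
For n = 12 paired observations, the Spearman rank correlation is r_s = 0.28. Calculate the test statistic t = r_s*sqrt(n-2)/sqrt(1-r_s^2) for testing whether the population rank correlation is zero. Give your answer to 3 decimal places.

t = r_s·√(n−2) / √(1−r_s²) with r_s = 0.28, n = 12
  = 0.28·√10 / √(1 − 0.0784)
  = 0.28·3.162278 / 0.960000
  = 0.885438 / 0.960000 = 0.922

0.922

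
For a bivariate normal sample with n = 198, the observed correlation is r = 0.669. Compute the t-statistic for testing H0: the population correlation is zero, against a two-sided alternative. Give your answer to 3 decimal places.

12.601

1 − r² = 1 − 0.447561 = 0.552439;  √(1−r²) = 0.743262
√(n−2) = √196 = 14.000000
t = r·√(n−2)/√(1−r²) = 0.669 · 14.000000 / 0.743262 = 12.601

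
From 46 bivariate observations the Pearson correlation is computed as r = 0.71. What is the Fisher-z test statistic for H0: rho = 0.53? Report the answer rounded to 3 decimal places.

1.948

Fisher z: atanh(0.71) = 0.887184, atanh(0.53) = 0.590145
z = (z_r − z_0)·√(n−3) = (0.887184 − 0.590145)·√43 = 0.297039 · 6.557439 = 1.948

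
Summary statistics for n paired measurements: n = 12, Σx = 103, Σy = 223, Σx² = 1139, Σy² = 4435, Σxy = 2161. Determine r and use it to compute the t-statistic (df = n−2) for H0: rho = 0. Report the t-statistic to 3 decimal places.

6.798

Numerator: nΣxy − (Σx)(Σy) = 12·2161 − (103)(223) = 2963
Denominator: √[(nΣx²−(Σx)²)(nΣy²−(Σy)²)]
  nΣx²−(Σx)² = 12·1139 − 10609 = 3059;  nΣy²−(Σy)² = 12·4435 − 49729 = 3491
  √(3059·3491) = √10678969 = 3267.8692
r = 2963 / 3267.8692 = 0.9067
t = r·√(n−2)/√(1−r²) = 0.9067·√10 / √(1−0.822105) = 2.867237 / 0.421776 = 6.798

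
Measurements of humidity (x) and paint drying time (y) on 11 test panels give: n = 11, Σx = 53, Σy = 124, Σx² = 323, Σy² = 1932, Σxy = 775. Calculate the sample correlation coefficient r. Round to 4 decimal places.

Numerator: nΣxy − (Σx)(Σy) = 11·775 − (53)(124) = 1953
Denominator: √[(nΣx²−(Σx)²)(nΣy²−(Σy)²)]
  nΣx²−(Σx)² = 11·323 − 2809 = 744;  nΣy²−(Σy)² = 11·1932 − 15376 = 5876
  √(744·5876) = √4371744 = 2090.8716
r = 1953 / 2090.8716 = 0.9341

0.9341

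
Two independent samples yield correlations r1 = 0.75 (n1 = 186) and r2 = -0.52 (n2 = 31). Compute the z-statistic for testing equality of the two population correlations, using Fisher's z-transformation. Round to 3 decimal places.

7.635

Fisher z-transforms: z1 = atanh(0.75) = 0.972955, z2 = atanh(-0.52) = -0.576340; difference d = 1.549295
Var(d) = 1/183 + 1/28 = 0.0054645 + 0.0357143 = 0.0411788
z = d/√Var(d) = 1.549295 / √0.0411788 = 1.549295 / 0.202926 = 7.635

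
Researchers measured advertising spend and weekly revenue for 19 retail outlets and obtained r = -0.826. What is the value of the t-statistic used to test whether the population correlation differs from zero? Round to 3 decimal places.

-6.042

1 − r² = 1 − 0.682276 = 0.317724;  √(1−r²) = 0.563670
√(n−2) = √17 = 4.123106
t = r·√(n−2)/√(1−r²) = -0.826 · 4.123106 / 0.563670 = -6.042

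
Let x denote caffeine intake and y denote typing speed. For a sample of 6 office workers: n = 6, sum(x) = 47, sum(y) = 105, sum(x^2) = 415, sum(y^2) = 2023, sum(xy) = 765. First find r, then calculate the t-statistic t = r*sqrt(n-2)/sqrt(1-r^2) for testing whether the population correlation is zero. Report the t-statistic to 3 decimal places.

-1.568

S_xy = nΣxy − ΣxΣy = 6·765 − 47·105 = 4590 − 4935 = -345
S_xx = nΣx² − (Σx)² = 6·415 − 47² = 2490 − 2209 = 281
S_yy = nΣy² − (Σy)² = 6·2023 − 105² = 12138 − 11025 = 1113
r = S_xy / √(S_xx·S_yy) = -345 / √(281·1113) = -345 / √312753 = -345 / 559.2432 = -0.6169
t = r·√(n−2)/√(1−r²) = -0.6169·√4 / √(1−0.380566) = -1.233800 / 0.787041 = -1.568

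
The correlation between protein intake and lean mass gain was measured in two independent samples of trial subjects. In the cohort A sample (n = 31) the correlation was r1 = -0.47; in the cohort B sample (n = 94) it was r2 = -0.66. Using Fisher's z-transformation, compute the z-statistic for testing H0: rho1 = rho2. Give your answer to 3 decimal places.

z1 = atanh(-0.47) = -0.510070,  z2 = atanh(-0.66) = -0.792814
SE = √(1/(n1−3) + 1/(n2−3)) = √(1/28 + 1/91) = √(0.0357143 + 0.0109890) = √0.0467033 = 0.216109
z = (z1 − z2)/SE = (-0.510070 − (-0.792814)) / 0.216109 = 0.282744 / 0.216109 = 1.308

1.308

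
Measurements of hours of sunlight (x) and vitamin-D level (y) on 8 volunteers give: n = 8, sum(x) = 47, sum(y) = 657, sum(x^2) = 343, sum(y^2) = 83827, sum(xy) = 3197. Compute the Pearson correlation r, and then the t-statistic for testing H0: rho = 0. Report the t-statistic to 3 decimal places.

-1.301

S_xy = nΣxy − ΣxΣy = 8·3197 − 47·657 = 25576 − 30879 = -5303
S_xx = nΣx² − (Σx)² = 8·343 − 47² = 2744 − 2209 = 535
S_yy = nΣy² − (Σy)² = 8·83827 − 657² = 670616 − 431649 = 238967
r = S_xy / √(S_xx·S_yy) = -5303 / √(535·238967) = -5303 / √127847345 = -5303 / 11306.9600 = -0.4690
t = r·√(n−2)/√(1−r²) = -0.4690·√6 / √(1−0.219961) = -1.148811 / 0.883198 = -1.301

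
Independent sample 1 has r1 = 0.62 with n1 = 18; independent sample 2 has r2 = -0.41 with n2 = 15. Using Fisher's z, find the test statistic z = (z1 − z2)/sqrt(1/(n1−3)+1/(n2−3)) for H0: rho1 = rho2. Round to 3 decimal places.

z1 = atanh(0.62) = 0.725005,  z2 = atanh(-0.41) = -0.435611
SE = √(1/(n1−3) + 1/(n2−3)) = √(1/15 + 1/12) = √(0.0666667 + 0.0833333) = √0.1500000 = 0.387298
z = (z1 − z2)/SE = (0.725005 − (-0.435611)) / 0.387298 = 1.160616 / 0.387298 = 2.997

2.997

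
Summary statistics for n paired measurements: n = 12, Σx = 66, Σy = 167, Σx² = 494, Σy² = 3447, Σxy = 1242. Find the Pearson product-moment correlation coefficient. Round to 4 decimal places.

0.8435

Numerator: nΣxy − (Σx)(Σy) = 12·1242 − (66)(167) = 3882
Denominator: √[(nΣx²−(Σx)²)(nΣy²−(Σy)²)]
  nΣx²−(Σx)² = 12·494 − 4356 = 1572;  nΣy²−(Σy)² = 12·3447 − 27889 = 13475
  √(1572·13475) = √21182700 = 4602.4667
r = 3882 / 4602.4667 = 0.8435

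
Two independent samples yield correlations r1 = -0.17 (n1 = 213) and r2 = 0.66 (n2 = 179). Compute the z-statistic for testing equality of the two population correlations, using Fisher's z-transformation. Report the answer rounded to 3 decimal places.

z1 = atanh(-0.17) = -0.171667,  z2 = atanh(0.66) = 0.792814
SE = √(1/(n1−3) + 1/(n2−3)) = √(1/210 + 1/176) = √(0.0047619 + 0.0056818) = √0.0104437 = 0.102194
z = (z1 − z2)/SE = (-0.171667 − 0.792814) / 0.102194 = -0.964481 / 0.102194 = -9.438

-9.438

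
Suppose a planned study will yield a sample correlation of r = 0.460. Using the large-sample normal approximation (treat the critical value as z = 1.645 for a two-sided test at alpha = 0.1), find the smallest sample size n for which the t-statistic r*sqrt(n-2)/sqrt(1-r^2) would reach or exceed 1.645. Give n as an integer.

13

r√(n−2)/√(1−r²) ≥ 1.645  ⇔  n−2 ≥ (1.645)²·(1−r²)/r²
(1−r²)/r² = (1−0.211600)/0.211600 = 3.7259
n ≥ 2 + 2.706025·3.7259 = 2 + 10.0824 = 12.0824
⌈12.0824⌉ = 13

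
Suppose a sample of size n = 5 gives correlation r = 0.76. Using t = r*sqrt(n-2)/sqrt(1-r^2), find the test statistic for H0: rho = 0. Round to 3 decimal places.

t = r·√(n−2) / √(1−r²) with r = 0.76, n = 5
  = 0.76·√3 / √(1 − 0.5776)
  = 0.76·1.732051 / 0.649923
  = 1.316359 / 0.649923 = 2.025

2.025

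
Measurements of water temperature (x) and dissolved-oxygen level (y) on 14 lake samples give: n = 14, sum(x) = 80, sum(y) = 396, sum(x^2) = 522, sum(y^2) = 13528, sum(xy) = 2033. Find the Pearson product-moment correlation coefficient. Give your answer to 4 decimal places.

-0.5917

S_xy = nΣxy − ΣxΣy = 14·2033 − 80·396 = 28462 − 31680 = -3218
S_xx = nΣx² − (Σx)² = 14·522 − 80² = 7308 − 6400 = 908
S_yy = nΣy² − (Σy)² = 14·13528 − 396² = 189392 − 156816 = 32576
r = S_xy / √(S_xx·S_yy) = -3218 / √(908·32576) = -3218 / √29579008 = -3218 / 5438.6587 = -0.5917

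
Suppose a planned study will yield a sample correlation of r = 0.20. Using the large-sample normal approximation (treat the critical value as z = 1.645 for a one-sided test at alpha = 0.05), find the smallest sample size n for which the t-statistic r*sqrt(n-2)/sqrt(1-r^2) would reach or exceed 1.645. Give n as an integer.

Need r·√(n−2)/√(1−r²) ≥ 1.645
√(n−2) ≥ 1.645·√(1−0.0400) / 0.20 = 1.645·0.979796 / 0.20 = 8.0588
n−2 ≥ 64.9443  ⇒  n ≥ 66.9443
Smallest integer n = 67

67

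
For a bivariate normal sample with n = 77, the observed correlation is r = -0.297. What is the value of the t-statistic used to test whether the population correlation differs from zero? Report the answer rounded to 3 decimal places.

-2.694

t = r·√(n−2) / √(1−r²) with r = -0.297, n = 77
  = -0.297·√75 / √(1 − 0.088209)
  = -0.297·8.660254 / 0.954877
  = -2.572095 / 0.954877 = -2.694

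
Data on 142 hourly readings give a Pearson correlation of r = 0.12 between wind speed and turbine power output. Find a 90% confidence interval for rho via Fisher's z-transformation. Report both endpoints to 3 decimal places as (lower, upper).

(-0.019, 0.254)

z_r = atanh(0.12) = 0.120581;  SE = 1/√(n−3) = 1/√139 = 0.084819
z-limits: 0.120581 ± 1.645·0.084819 = 0.120581 ± 0.139527 = [-0.018946, 0.260108]
ρ-limits: (tanh -0.018946, tanh 0.260108) = (-0.019, 0.254)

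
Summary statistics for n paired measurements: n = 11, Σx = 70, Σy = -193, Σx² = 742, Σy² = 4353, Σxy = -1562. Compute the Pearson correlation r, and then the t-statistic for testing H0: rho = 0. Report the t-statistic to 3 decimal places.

S_xy = nΣxy − ΣxΣy = 11·(-1562) − 70·(-193) = -17182 − (-13510) = -3672
S_xx = nΣx² − (Σx)² = 11·742 − 70² = 8162 − 4900 = 3262
S_yy = nΣy² − (Σy)² = 11·4353 − (-193)² = 47883 − 37249 = 10634
r = S_xy / √(S_xx·S_yy) = -3672 / √(3262·10634) = -3672 / √34688108 = -3672 / 5889.6611 = -0.6235
t = r·√(n−2)/√(1−r²) = -0.6235·√9 / √(1−0.388752) = -1.870500 / 0.781824 = -2.392

-2.392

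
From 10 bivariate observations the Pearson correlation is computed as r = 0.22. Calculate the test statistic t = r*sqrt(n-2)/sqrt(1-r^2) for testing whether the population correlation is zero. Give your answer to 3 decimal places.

0.638

1 − r² = 1 − 0.0484 = 0.9516;  √(1−r²) = 0.975500
√(n−2) = √8 = 2.828427
t = r·√(n−2)/√(1−r²) = 0.22 · 2.828427 / 0.975500 = 0.638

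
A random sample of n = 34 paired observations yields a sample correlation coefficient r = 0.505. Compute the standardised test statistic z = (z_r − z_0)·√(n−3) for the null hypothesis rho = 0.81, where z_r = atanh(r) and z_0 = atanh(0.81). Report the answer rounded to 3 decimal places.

Fisher z: atanh(0.505) = 0.555995, atanh(0.81) = 1.127029
z = (z_r − z_0)·√(n−3) = (0.555995 − 1.127029)·√31 = -0.571034 · 5.567764 = -3.179

-3.179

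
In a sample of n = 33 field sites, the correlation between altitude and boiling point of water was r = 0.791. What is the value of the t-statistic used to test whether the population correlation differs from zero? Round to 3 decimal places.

t = r·√(n−2) / √(1−r²) with r = 0.791, n = 33
  = 0.791·√31 / √(1 − 0.625681)
  = 0.791·5.567764 / 0.611816
  = 4.404101 / 0.611816 = 7.198

7.198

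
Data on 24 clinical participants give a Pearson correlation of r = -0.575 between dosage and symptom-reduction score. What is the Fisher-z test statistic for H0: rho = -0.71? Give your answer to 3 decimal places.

z_r = atanh(-0.575) = -0.654961,  z_0 = atanh(-0.71) = -0.887184
SE = 1/√(n−3) = 1/√21 = 0.218218
z = (z_r − z_0)/SE = (-0.654961 − (-0.887184)) / 0.218218 = 0.232223 / 0.218218 = 1.064

1.064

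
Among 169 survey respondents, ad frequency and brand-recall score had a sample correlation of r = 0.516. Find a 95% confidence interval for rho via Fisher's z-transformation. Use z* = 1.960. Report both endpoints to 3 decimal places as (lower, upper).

(0.396, 0.619)

z_r = atanh(0.516) = 0.570873;  SE = 1/√(n−3) = 1/√166 = 0.077615
z-limits: 0.570873 ± 1.960·0.077615 = 0.570873 ± 0.152125 = [0.418748, 0.722998]
ρ-limits: (tanh 0.418748, tanh 0.722998) = (0.396, 0.619)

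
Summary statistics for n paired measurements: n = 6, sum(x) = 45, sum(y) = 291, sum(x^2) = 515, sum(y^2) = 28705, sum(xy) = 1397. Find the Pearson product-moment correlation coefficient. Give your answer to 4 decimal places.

Numerator: nΣxy − (Σx)(Σy) = 6·1397 − (45)(291) = -4713
Denominator: √[(nΣx²−(Σx)²)(nΣy²−(Σy)²)]
  nΣx²−(Σx)² = 6·515 − 2025 = 1065;  nΣy²−(Σy)² = 6·28705 − 84681 = 87549
  √(1065·87549) = √93239685 = 9656.0699
r = -4713 / 9656.0699 = -0.4881

-0.4881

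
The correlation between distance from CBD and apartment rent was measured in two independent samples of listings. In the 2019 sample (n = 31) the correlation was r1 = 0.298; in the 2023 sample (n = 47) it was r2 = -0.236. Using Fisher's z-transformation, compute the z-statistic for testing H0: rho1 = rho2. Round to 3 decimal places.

z1 = atanh(0.298) = 0.307323,  z2 = atanh(-0.236) = -0.240534
SE = √(1/(n1−3) + 1/(n2−3)) = √(1/28 + 1/44) = √(0.0357143 + 0.0227273) = √0.0584416 = 0.241747
z = (z1 − z2)/SE = (0.307323 − (-0.240534)) / 0.241747 = 0.547857 / 0.241747 = 2.266

2.266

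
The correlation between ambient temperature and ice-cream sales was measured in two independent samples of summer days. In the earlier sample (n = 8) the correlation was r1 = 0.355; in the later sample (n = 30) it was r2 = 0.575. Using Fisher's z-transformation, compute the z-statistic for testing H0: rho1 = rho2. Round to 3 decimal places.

-0.583

Fisher z-transforms: z1 = atanh(0.355) = 0.371153, z2 = atanh(0.575) = 0.654961; difference d = -0.283808
Var(d) = 1/5 + 1/27 = 0.2000000 + 0.0370370 = 0.2370370
z = d/√Var(d) = -0.283808 / √0.2370370 = -0.283808 / 0.486864 = -0.583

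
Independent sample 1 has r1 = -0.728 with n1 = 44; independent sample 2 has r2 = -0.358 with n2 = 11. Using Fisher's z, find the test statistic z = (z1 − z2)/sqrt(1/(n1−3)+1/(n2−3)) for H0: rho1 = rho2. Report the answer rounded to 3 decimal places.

z1 = atanh(-0.728) = -0.924459,  z2 = atanh(-0.358) = -0.374590
SE = √(1/(n1−3) + 1/(n2−3)) = √(1/41 + 1/8) = √(0.0243902 + 0.1250000) = √0.1493902 = 0.386510
z = (z1 − z2)/SE = (-0.924459 − (-0.374590)) / 0.386510 = -0.549869 / 0.386510 = -1.423

-1.423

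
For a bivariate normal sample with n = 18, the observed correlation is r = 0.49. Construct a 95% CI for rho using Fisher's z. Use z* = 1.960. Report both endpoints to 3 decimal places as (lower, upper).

z_r = atanh(0.49) = 0.536060;  SE = 1/√(n−3) = 1/√15 = 0.258199
z-limits: 0.536060 ± 1.960·0.258199 = 0.536060 ± 0.506070 = [0.029990, 1.042130]
ρ-limits: (tanh 0.029990, tanh 1.042130) = (0.030, 0.779)

(0.030, 0.779)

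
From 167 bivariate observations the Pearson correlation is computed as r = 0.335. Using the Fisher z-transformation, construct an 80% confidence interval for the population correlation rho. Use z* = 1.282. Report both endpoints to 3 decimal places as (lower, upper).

(0.243, 0.421)

z_r = atanh(0.335) = 0.348450;  SE = 1/√(n−3) = 1/√164 = 0.078087
z-limits: 0.348450 ± 1.282·0.078087 = 0.348450 ± 0.100108 = [0.248342, 0.448558]
ρ-limits: (tanh 0.248342, tanh 0.448558) = (0.243, 0.421)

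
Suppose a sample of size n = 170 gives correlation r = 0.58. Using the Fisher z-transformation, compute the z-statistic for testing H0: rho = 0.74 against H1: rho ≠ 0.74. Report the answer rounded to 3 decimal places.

-3.722

Fisher z: atanh(0.58) = 0.662463, atanh(0.74) = 0.950479
z = (z_r − z_0)·√(n−3) = (0.662463 − 0.950479)·√167 = -0.288016 · 12.922848 = -3.722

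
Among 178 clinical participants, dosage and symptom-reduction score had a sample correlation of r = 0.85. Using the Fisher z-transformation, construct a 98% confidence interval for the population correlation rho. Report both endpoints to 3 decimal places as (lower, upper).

(0.793, 0.892)

Fisher z: z_r = atanh(r) = ½·ln((1+0.85)/(1−0.85)) = 1.256153
SE(z) = 1/√(n−3) = 1/√175 = 0.075593
98% ⇒ z* = 2.326; margin = 2.326·0.075593 = 0.175829
CI on z-scale: (1.080324, 1.431982)
Back-transform: tanh(1.080324) = 0.793319, tanh(1.431982) = 0.892072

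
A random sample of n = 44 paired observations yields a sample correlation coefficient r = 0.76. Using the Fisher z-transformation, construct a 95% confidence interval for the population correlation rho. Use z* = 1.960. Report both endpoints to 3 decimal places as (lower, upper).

z_r = atanh(0.76) = 0.996215;  SE = 1/√(n−3) = 1/√41 = 0.156174
z-limits: 0.996215 ± 1.960·0.156174 = 0.996215 ± 0.306101 = [0.690114, 1.302316]
ρ-limits: (tanh 0.690114, tanh 1.302316) = (0.598, 0.862)

(0.598, 0.862)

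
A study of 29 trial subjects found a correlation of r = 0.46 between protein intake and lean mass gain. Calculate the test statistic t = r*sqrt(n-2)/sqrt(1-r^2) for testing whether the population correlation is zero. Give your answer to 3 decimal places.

1 − r² = 1 − 0.2116 = 0.7884;  √(1−r²) = 0.887919
√(n−2) = √27 = 5.196152
t = r·√(n−2)/√(1−r²) = 0.46 · 5.196152 / 0.887919 = 2.692

2.692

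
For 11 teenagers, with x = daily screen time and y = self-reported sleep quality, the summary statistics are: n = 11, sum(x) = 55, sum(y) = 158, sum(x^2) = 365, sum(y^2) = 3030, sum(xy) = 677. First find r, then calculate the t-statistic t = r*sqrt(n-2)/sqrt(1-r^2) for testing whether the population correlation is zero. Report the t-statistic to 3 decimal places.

-1.437

S_xy = nΣxy − ΣxΣy = 11·677 − 55·158 = 7447 − 8690 = -1243
S_xx = nΣx² − (Σx)² = 11·365 − 55² = 4015 − 3025 = 990
S_yy = nΣy² − (Σy)² = 11·3030 − 158² = 33330 − 24964 = 8366
r = S_xy / √(S_xx·S_yy) = -1243 / √(990·8366) = -1243 / √8282340 = -1243 / 2877.9055 = -0.4319
t = r·√(n−2)/√(1−r²) = -0.4319·√9 / √(1−0.186538) = -1.295700 / 0.901921 = -1.437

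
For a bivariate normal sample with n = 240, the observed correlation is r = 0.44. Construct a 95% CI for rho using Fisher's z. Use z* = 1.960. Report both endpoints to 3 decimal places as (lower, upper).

(0.332, 0.537)

Fisher z: z_r = atanh(r) = ½·ln((1+0.44)/(1−0.44)) = 0.472231
SE(z) = 1/√(n−3) = 1/√237 = 0.064957
95% ⇒ z* = 1.960; margin = 1.960·0.064957 = 0.127316
CI on z-scale: (0.344915, 0.599547)
Back-transform: tanh(0.344915) = 0.331858, tanh(0.599547) = 0.536727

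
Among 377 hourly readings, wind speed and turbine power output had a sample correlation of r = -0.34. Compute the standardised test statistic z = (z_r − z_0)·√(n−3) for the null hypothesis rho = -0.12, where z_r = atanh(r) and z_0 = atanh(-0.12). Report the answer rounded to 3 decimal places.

Fisher z: atanh(-0.34) = -0.354093, atanh(-0.12) = -0.120581
z = (z_r − z_0)·√(n−3) = (-0.354093 − (-0.120581))·√374 = -0.233512 · 19.339080 = -4.516

-4.516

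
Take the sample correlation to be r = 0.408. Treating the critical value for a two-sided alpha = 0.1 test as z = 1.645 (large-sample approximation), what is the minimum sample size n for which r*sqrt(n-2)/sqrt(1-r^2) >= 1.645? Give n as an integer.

16

Need r·√(n−2)/√(1−r²) ≥ 1.645
√(n−2) ≥ 1.645·√(1−0.166464) / 0.408 = 1.645·0.912982 / 0.408 = 3.6810
n−2 ≥ 13.5498  ⇒  n ≥ 15.5498
Smallest integer n = 16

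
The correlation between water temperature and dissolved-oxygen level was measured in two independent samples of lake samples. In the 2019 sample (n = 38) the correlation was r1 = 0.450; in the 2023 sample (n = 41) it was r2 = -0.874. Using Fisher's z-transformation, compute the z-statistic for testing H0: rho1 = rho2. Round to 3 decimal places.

7.830

z1 = atanh(0.450) = 0.484700,  z2 = atanh(-0.874) = -1.349774
SE = √(1/(n1−3) + 1/(n2−3)) = √(1/35 + 1/38) = √(0.0285714 + 0.0263158) = √0.0548872 = 0.234280
z = (z1 − z2)/SE = (0.484700 − (-1.349774)) / 0.234280 = 1.834474 / 0.234280 = 7.830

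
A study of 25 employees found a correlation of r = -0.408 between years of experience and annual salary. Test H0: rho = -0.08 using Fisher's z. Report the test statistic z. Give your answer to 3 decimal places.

z_r = atanh(-0.408) = -0.433209,  z_0 = atanh(-0.08) = -0.080171
SE = 1/√(n−3) = 1/√22 = 0.213201
z = (z_r − z_0)/SE = (-0.433209 − (-0.080171)) / 0.213201 = -0.353038 / 0.213201 = -1.656

-1.656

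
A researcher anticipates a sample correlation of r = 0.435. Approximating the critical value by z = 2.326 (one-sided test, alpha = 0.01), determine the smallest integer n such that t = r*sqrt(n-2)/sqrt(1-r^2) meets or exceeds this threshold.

r√(n−2)/√(1−r²) ≥ 2.326  ⇔  n−2 ≥ (2.326)²·(1−r²)/r²
(1−r²)/r² = (1−0.189225)/0.189225 = 4.2847
n ≥ 2 + 5.410276·4.2847 = 2 + 23.1814 = 25.1814
⌈25.1814⌉ = 26

26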